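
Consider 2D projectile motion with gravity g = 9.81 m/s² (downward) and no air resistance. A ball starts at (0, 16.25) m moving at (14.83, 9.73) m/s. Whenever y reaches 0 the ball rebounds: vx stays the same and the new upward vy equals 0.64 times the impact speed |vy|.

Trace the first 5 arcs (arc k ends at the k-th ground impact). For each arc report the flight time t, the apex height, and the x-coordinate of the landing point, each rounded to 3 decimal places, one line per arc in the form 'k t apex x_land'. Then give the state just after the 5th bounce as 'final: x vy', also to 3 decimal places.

1 3.065 21.075 45.449
2 2.653 8.632 84.797
3 1.698 3.536 109.980
4 1.087 1.448 126.096
5 0.696 0.593 136.411
final: 136.411 2.183

Arc 1: start y=16.250, vy=9.730 → t=3.065, apex=21.075, x_land=45.449, impact vy=-20.335
  bounce: vy ← 0.64·20.335 = 13.014
Arc 2: start y=0.000, vy=13.014 → t=2.653, apex=8.632, x_land=84.797, impact vy=-13.014
  bounce: vy ← 0.64·13.014 = 8.329
Arc 3: start y=0.000, vy=8.329 → t=1.698, apex=3.536, x_land=109.980, impact vy=-8.329
  bounce: vy ← 0.64·8.329 = 5.331
Arc 4: start y=0.000, vy=5.331 → t=1.087, apex=1.448, x_land=126.096, impact vy=-5.331
  bounce: vy ← 0.64·5.331 = 3.412
Arc 5: start y=0.000, vy=3.412 → t=0.696, apex=0.593, x_land=136.411, impact vy=-3.412
  bounce: vy ← 0.64·3.412 = 2.183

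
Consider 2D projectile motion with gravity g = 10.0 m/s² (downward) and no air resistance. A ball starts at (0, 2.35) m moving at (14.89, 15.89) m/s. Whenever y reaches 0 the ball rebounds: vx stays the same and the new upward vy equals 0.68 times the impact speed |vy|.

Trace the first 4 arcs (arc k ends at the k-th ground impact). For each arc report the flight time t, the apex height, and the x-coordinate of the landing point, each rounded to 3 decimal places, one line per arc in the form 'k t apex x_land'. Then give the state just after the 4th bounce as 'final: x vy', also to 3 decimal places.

Arc 1: start y=2.350, vy=15.890 → t=3.320, apex=14.975, x_land=49.429, impact vy=-17.306
  bounce: vy ← 0.68·17.306 = 11.768
Arc 2: start y=0.000, vy=11.768 → t=2.354, apex=6.924, x_land=84.474, impact vy=-11.768
  bounce: vy ← 0.68·11.768 = 8.002
Arc 3: start y=0.000, vy=8.002 → t=1.600, apex=3.202, x_land=108.304, impact vy=-8.002
  bounce: vy ← 0.68·8.002 = 5.442
Arc 4: start y=0.000, vy=5.442 → t=1.088, apex=1.481, x_land=124.509, impact vy=-5.442
  bounce: vy ← 0.68·5.442 = 3.700

1 3.320 14.975 49.429
2 2.354 6.924 84.474
3 1.600 3.202 108.304
4 1.088 1.481 124.509
final: 124.509 3.700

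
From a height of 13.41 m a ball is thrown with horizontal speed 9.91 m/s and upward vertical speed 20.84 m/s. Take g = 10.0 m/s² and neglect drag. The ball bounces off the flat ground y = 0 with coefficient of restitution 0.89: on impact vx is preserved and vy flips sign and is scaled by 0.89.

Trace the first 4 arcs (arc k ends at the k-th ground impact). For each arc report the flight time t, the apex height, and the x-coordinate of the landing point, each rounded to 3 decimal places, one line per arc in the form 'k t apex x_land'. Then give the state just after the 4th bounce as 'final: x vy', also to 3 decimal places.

1 4.734 35.125 46.919
2 4.718 27.823 93.673
3 4.199 22.038 135.284
4 3.737 17.457 172.318
final: 172.318 16.630

Arc 1: start y=13.410, vy=20.840 → t=4.734, apex=35.125, x_land=46.919, impact vy=-26.505
  bounce: vy ← 0.89·26.505 = 23.589
Arc 2: start y=0.000, vy=23.589 → t=4.718, apex=27.823, x_land=93.673, impact vy=-23.589
  bounce: vy ← 0.89·23.589 = 20.994
Arc 3: start y=0.000, vy=20.994 → t=4.199, apex=22.038, x_land=135.284, impact vy=-20.994
  bounce: vy ← 0.89·20.994 = 18.685
Arc 4: start y=0.000, vy=18.685 → t=3.737, apex=17.457, x_land=172.318, impact vy=-18.685
  bounce: vy ← 0.89·18.685 = 16.630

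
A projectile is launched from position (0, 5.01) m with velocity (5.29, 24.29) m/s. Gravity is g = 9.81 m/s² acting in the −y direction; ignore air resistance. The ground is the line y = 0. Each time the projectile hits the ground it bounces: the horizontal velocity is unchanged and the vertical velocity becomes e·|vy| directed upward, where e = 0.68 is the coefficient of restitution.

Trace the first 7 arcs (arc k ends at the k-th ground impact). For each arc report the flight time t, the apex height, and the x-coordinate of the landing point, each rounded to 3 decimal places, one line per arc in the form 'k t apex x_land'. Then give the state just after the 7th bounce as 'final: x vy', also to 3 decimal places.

Arc 1: start y=5.010, vy=24.290 → t=5.150, apex=35.082, x_land=27.246, impact vy=-26.235
  bounce: vy ← 0.68·26.235 = 17.840
Arc 2: start y=0.000, vy=17.840 → t=3.637, apex=16.222, x_land=46.486, impact vy=-17.840
  bounce: vy ← 0.68·17.840 = 12.131
Arc 3: start y=0.000, vy=12.131 → t=2.473, apex=7.501, x_land=59.570, impact vy=-12.131
  bounce: vy ← 0.68·12.131 = 8.249
Arc 4: start y=0.000, vy=8.249 → t=1.682, apex=3.468, x_land=68.466, impact vy=-8.249
  bounce: vy ← 0.68·8.249 = 5.610
Arc 5: start y=0.000, vy=5.610 → t=1.144, apex=1.604, x_land=74.516, impact vy=-5.610
  bounce: vy ← 0.68·5.610 = 3.814
Arc 6: start y=0.000, vy=3.814 → t=0.778, apex=0.742, x_land=78.630, impact vy=-3.814
  bounce: vy ← 0.68·3.814 = 2.594
Arc 7: start y=0.000, vy=2.594 → t=0.529, apex=0.343, x_land=81.427, impact vy=-2.594
  bounce: vy ← 0.68·2.594 = 1.764

1 5.150 35.082 27.246
2 3.637 16.222 46.486
3 2.473 7.501 59.570
4 1.682 3.468 68.466
5 1.144 1.604 74.516
6 0.778 0.742 78.630
7 0.529 0.343 81.427
final: 81.427 1.764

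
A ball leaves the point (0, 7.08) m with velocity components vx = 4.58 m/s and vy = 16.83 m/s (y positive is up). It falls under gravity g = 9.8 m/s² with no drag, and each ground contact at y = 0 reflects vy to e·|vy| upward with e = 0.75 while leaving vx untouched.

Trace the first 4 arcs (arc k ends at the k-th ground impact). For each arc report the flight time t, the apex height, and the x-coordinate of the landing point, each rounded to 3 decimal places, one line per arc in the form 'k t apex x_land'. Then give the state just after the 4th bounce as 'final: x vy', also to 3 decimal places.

Arc 1: start y=7.080, vy=16.830 → t=3.814, apex=21.531, x_land=17.466, impact vy=-20.543
  bounce: vy ← 0.75·20.543 = 15.407
Arc 2: start y=0.000, vy=15.407 → t=3.144, apex=12.111, x_land=31.867, impact vy=-15.407
  bounce: vy ← 0.75·15.407 = 11.555
Arc 3: start y=0.000, vy=11.555 → t=2.358, apex=6.813, x_land=42.668, impact vy=-11.555
  bounce: vy ← 0.75·11.555 = 8.667
Arc 4: start y=0.000, vy=8.667 → t=1.769, apex=3.832, x_land=50.769, impact vy=-8.667
  bounce: vy ← 0.75·8.667 = 6.500

1 3.814 21.531 17.466
2 3.144 12.111 31.867
3 2.358 6.813 42.668
4 1.769 3.832 50.769
final: 50.769 6.500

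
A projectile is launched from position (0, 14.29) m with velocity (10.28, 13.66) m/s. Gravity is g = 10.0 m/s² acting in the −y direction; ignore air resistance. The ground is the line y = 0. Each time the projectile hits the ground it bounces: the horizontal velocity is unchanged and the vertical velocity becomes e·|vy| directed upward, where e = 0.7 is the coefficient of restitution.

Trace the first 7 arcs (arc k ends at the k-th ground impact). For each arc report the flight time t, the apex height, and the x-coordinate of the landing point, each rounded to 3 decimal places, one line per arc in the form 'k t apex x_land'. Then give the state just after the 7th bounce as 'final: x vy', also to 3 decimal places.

Arc 1: start y=14.290, vy=13.660 → t=3.539, apex=23.620, x_land=36.386, impact vy=-21.735
  bounce: vy ← 0.7·21.735 = 15.214
Arc 2: start y=0.000, vy=15.214 → t=3.043, apex=11.574, x_land=67.666, impact vy=-15.214
  bounce: vy ← 0.7·15.214 = 10.650
Arc 3: start y=0.000, vy=10.650 → t=2.130, apex=5.671, x_land=89.563, impact vy=-10.650
  bounce: vy ← 0.7·10.650 = 7.455
Arc 4: start y=0.000, vy=7.455 → t=1.491, apex=2.779, x_land=104.890, impact vy=-7.455
  bounce: vy ← 0.7·7.455 = 5.218
Arc 5: start y=0.000, vy=5.218 → t=1.044, apex=1.362, x_land=115.619, impact vy=-5.218
  bounce: vy ← 0.7·5.218 = 3.653
Arc 6: start y=0.000, vy=3.653 → t=0.731, apex=0.667, x_land=123.130, impact vy=-3.653
  bounce: vy ← 0.7·3.653 = 2.557
Arc 7: start y=0.000, vy=2.557 → t=0.511, apex=0.327, x_land=128.387, impact vy=-2.557
  bounce: vy ← 0.7·2.557 = 1.790

1 3.539 23.620 36.386
2 3.043 11.574 67.666
3 2.130 5.671 89.563
4 1.491 2.779 104.890
5 1.044 1.362 115.619
6 0.731 0.667 123.130
7 0.511 0.327 128.387
final: 128.387 1.790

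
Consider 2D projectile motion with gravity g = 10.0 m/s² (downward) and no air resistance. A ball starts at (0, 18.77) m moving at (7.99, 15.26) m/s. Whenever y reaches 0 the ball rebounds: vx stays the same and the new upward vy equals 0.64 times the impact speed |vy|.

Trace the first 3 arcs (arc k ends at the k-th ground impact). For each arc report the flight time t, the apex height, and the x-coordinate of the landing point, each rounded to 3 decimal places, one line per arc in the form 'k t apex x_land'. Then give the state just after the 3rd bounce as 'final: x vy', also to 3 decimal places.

1 3.992 30.413 31.899
2 3.157 12.457 57.122
3 2.020 5.103 73.265
final: 73.265 6.465

Arc 1: start y=18.770, vy=15.260 → t=3.992, apex=30.413, x_land=31.899, impact vy=-24.663
  bounce: vy ← 0.64·24.663 = 15.784
Arc 2: start y=0.000, vy=15.784 → t=3.157, apex=12.457, x_land=57.122, impact vy=-15.784
  bounce: vy ← 0.64·15.784 = 10.102
Arc 3: start y=0.000, vy=10.102 → t=2.020, apex=5.103, x_land=73.265, impact vy=-10.102
  bounce: vy ← 0.64·10.102 = 6.465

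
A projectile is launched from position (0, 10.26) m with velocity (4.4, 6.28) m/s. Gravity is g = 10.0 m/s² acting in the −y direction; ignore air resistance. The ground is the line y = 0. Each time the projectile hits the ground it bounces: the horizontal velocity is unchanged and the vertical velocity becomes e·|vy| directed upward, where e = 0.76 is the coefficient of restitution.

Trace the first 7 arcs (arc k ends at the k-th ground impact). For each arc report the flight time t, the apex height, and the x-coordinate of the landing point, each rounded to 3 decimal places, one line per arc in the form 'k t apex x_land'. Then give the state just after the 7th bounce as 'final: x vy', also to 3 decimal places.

Arc 1: start y=10.260, vy=6.280 → t=2.192, apex=12.232, x_land=9.645, impact vy=-15.641
  bounce: vy ← 0.76·15.641 = 11.887
Arc 2: start y=0.000, vy=11.887 → t=2.377, apex=7.065, x_land=20.106, impact vy=-11.887
  bounce: vy ← 0.76·11.887 = 9.034
Arc 3: start y=0.000, vy=9.034 → t=1.807, apex=4.081, x_land=28.056, impact vy=-9.034
  bounce: vy ← 0.76·9.034 = 6.866
Arc 4: start y=0.000, vy=6.866 → t=1.373, apex=2.357, x_land=34.098, impact vy=-6.866
  bounce: vy ← 0.76·6.866 = 5.218
Arc 5: start y=0.000, vy=5.218 → t=1.044, apex=1.361, x_land=38.690, impact vy=-5.218
  bounce: vy ← 0.76·5.218 = 3.966
Arc 6: start y=0.000, vy=3.966 → t=0.793, apex=0.786, x_land=42.180, impact vy=-3.966
  bounce: vy ← 0.76·3.966 = 3.014
Arc 7: start y=0.000, vy=3.014 → t=0.603, apex=0.454, x_land=44.832, impact vy=-3.014
  bounce: vy ← 0.76·3.014 = 2.291

1 2.192 12.232 9.645
2 2.377 7.065 20.106
3 1.807 4.081 28.056
4 1.373 2.357 34.098
5 1.044 1.361 38.690
6 0.793 0.786 42.180
7 0.603 0.454 44.832
final: 44.832 2.291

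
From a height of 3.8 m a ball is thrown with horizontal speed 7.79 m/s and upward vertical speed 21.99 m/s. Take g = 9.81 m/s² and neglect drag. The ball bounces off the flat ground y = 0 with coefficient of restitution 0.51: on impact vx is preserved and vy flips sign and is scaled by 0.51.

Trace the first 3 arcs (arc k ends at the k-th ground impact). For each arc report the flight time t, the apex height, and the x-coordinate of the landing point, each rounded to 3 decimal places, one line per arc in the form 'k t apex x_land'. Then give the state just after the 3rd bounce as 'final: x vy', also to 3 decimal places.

Arc 1: start y=3.800, vy=21.990 → t=4.650, apex=28.446, x_land=36.222, impact vy=-23.624
  bounce: vy ← 0.51·23.624 = 12.048
Arc 2: start y=0.000, vy=12.048 → t=2.456, apex=7.399, x_land=55.357, impact vy=-12.048
  bounce: vy ← 0.51·12.048 = 6.145
Arc 3: start y=0.000, vy=6.145 → t=1.253, apex=1.924, x_land=65.116, impact vy=-6.145
  bounce: vy ← 0.51·6.145 = 3.134

1 4.650 28.446 36.222
2 2.456 7.399 55.357
3 1.253 1.924 65.116
final: 65.116 3.134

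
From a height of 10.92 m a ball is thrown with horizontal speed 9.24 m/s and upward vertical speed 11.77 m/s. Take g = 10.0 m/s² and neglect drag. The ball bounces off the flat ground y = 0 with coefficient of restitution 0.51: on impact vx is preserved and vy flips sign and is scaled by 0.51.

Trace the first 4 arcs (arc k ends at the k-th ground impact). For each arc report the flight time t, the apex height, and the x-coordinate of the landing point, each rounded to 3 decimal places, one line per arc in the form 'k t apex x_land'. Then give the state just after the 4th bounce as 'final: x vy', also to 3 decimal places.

Arc 1: start y=10.920, vy=11.770 → t=3.066, apex=17.847, x_land=28.332, impact vy=-18.893
  bounce: vy ← 0.51·18.893 = 9.635
Arc 2: start y=0.000, vy=9.635 → t=1.927, apex=4.642, x_land=46.138, impact vy=-9.635
  bounce: vy ← 0.51·9.635 = 4.914
Arc 3: start y=0.000, vy=4.914 → t=0.983, apex=1.207, x_land=55.219, impact vy=-4.914
  bounce: vy ← 0.51·4.914 = 2.506
Arc 4: start y=0.000, vy=2.506 → t=0.501, apex=0.314, x_land=59.851, impact vy=-2.506
  bounce: vy ← 0.51·2.506 = 1.278

1 3.066 17.847 28.332
2 1.927 4.642 46.138
3 0.983 1.207 55.219
4 0.501 0.314 59.851
final: 59.851 1.278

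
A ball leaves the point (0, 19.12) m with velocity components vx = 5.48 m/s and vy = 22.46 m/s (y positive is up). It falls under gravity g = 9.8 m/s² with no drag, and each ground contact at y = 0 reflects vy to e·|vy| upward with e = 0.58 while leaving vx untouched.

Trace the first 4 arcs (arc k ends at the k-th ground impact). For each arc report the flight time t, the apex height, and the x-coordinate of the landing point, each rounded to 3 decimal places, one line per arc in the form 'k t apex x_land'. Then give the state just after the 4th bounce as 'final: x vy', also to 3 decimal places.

1 5.317 44.857 29.140
2 3.510 15.090 48.373
3 2.036 5.076 59.529
4 1.181 1.708 65.999
final: 65.999 3.355

Arc 1: start y=19.120, vy=22.460 → t=5.317, apex=44.857, x_land=29.140, impact vy=-29.651
  bounce: vy ← 0.58·29.651 = 17.198
Arc 2: start y=0.000, vy=17.198 → t=3.510, apex=15.090, x_land=48.373, impact vy=-17.198
  bounce: vy ← 0.58·17.198 = 9.975
Arc 3: start y=0.000, vy=9.975 → t=2.036, apex=5.076, x_land=59.529, impact vy=-9.975
  bounce: vy ← 0.58·9.975 = 5.785
Arc 4: start y=0.000, vy=5.785 → t=1.181, apex=1.708, x_land=65.999, impact vy=-5.785
  bounce: vy ← 0.58·5.785 = 3.355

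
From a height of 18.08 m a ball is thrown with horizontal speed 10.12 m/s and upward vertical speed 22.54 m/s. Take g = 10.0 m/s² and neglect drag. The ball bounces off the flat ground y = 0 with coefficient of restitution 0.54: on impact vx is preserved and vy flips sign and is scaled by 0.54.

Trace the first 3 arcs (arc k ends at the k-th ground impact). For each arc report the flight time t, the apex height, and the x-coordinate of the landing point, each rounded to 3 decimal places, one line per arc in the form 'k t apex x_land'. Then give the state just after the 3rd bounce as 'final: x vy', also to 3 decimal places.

Arc 1: start y=18.080, vy=22.540 → t=5.203, apex=43.483, x_land=52.654, impact vy=-29.490
  bounce: vy ← 0.54·29.490 = 15.925
Arc 2: start y=0.000, vy=15.925 → t=3.185, apex=12.680, x_land=84.885, impact vy=-15.925
  bounce: vy ← 0.54·15.925 = 8.599
Arc 3: start y=0.000, vy=8.599 → t=1.720, apex=3.697, x_land=102.290, impact vy=-8.599
  bounce: vy ← 0.54·8.599 = 4.644

1 5.203 43.483 52.654
2 3.185 12.680 84.885
3 1.720 3.697 102.290
final: 102.290 4.644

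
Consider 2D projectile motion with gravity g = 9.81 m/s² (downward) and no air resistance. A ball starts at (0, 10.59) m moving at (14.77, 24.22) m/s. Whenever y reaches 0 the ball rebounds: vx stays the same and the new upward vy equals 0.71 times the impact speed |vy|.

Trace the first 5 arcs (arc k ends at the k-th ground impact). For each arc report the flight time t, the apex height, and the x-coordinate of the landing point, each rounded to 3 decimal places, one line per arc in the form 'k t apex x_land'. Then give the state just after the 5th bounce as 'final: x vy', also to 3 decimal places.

Arc 1: start y=10.590, vy=24.220 → t=5.342, apex=40.488, x_land=78.901, impact vy=-28.185
  bounce: vy ← 0.71·28.185 = 20.011
Arc 2: start y=0.000, vy=20.011 → t=4.080, apex=20.410, x_land=139.159, impact vy=-20.011
  bounce: vy ← 0.71·20.011 = 14.208
Arc 3: start y=0.000, vy=14.208 → t=2.897, apex=10.289, x_land=181.942, impact vy=-14.208
  bounce: vy ← 0.71·14.208 = 10.088
Arc 4: start y=0.000, vy=10.088 → t=2.057, apex=5.187, x_land=212.318, impact vy=-10.088
  bounce: vy ← 0.71·10.088 = 7.162
Arc 5: start y=0.000, vy=7.162 → t=1.460, apex=2.615, x_land=233.885, impact vy=-7.162
  bounce: vy ← 0.71·7.162 = 5.085

1 5.342 40.488 78.901
2 4.080 20.410 139.159
3 2.897 10.289 181.942
4 2.057 5.187 212.318
5 1.460 2.615 233.885
final: 233.885 5.085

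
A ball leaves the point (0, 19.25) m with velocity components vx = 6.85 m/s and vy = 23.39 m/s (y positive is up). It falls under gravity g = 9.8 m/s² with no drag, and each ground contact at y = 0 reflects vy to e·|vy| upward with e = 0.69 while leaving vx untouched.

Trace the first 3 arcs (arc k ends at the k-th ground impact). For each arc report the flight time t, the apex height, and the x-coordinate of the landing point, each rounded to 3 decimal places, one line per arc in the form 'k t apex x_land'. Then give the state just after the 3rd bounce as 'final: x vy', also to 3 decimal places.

1 5.489 47.163 37.601
2 4.281 22.454 66.928
3 2.954 10.690 87.164
final: 87.164 9.988

Arc 1: start y=19.250, vy=23.390 → t=5.489, apex=47.163, x_land=37.601, impact vy=-30.404
  bounce: vy ← 0.69·30.404 = 20.979
Arc 2: start y=0.000, vy=20.979 → t=4.281, apex=22.454, x_land=66.928, impact vy=-20.979
  bounce: vy ← 0.69·20.979 = 14.475
Arc 3: start y=0.000, vy=14.475 → t=2.954, apex=10.690, x_land=87.164, impact vy=-14.475
  bounce: vy ← 0.69·14.475 = 9.988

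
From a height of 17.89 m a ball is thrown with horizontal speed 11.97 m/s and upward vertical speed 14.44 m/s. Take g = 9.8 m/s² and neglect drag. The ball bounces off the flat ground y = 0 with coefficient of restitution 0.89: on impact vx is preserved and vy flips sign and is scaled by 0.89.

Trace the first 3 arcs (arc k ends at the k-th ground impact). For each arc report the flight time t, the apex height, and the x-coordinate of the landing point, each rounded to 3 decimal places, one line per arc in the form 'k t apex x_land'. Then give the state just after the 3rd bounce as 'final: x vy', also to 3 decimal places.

1 3.886 28.528 46.520
2 4.295 22.597 97.931
3 3.823 17.899 143.687
final: 143.687 16.670

Arc 1: start y=17.890, vy=14.440 → t=3.886, apex=28.528, x_land=46.520, impact vy=-23.647
  bounce: vy ← 0.89·23.647 = 21.045
Arc 2: start y=0.000, vy=21.045 → t=4.295, apex=22.597, x_land=97.931, impact vy=-21.045
  bounce: vy ← 0.89·21.045 = 18.730
Arc 3: start y=0.000, vy=18.730 → t=3.823, apex=17.899, x_land=143.687, impact vy=-18.730
  bounce: vy ← 0.89·18.730 = 16.670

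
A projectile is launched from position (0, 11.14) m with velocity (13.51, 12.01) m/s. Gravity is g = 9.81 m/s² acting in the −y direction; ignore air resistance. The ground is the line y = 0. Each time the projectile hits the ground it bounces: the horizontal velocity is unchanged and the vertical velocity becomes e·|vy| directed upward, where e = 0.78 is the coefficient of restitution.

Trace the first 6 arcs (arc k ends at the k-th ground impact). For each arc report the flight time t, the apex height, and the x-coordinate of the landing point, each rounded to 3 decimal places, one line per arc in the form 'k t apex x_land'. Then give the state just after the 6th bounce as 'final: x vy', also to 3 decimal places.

1 3.166 18.492 42.771
2 3.029 11.250 83.693
3 2.363 6.845 115.611
4 1.843 4.164 140.508
5 1.437 2.534 159.927
6 1.121 1.541 175.074
final: 175.074 4.289

Arc 1: start y=11.140, vy=12.010 → t=3.166, apex=18.492, x_land=42.771, impact vy=-19.047
  bounce: vy ← 0.78·19.047 = 14.857
Arc 2: start y=0.000, vy=14.857 → t=3.029, apex=11.250, x_land=83.693, impact vy=-14.857
  bounce: vy ← 0.78·14.857 = 11.588
Arc 3: start y=0.000, vy=11.588 → t=2.363, apex=6.845, x_land=115.611, impact vy=-11.588
  bounce: vy ← 0.78·11.588 = 9.039
Arc 4: start y=0.000, vy=9.039 → t=1.843, apex=4.164, x_land=140.508, impact vy=-9.039
  bounce: vy ← 0.78·9.039 = 7.050
Arc 5: start y=0.000, vy=7.050 → t=1.437, apex=2.534, x_land=159.927, impact vy=-7.050
  bounce: vy ← 0.78·7.050 = 5.499
Arc 6: start y=0.000, vy=5.499 → t=1.121, apex=1.541, x_land=175.074, impact vy=-5.499
  bounce: vy ← 0.78·5.499 = 4.289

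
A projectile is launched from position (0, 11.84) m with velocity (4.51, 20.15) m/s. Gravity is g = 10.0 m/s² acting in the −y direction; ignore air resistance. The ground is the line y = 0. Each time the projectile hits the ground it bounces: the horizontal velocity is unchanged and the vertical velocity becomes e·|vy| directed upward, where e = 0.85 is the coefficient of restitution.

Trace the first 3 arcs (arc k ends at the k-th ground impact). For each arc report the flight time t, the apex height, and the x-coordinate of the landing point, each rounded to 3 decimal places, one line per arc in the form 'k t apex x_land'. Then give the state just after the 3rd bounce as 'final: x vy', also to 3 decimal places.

1 4.550 32.141 20.522
2 4.310 23.222 39.961
3 3.664 16.778 56.484
final: 56.484 15.570

Arc 1: start y=11.840, vy=20.150 → t=4.550, apex=32.141, x_land=20.522, impact vy=-25.354
  bounce: vy ← 0.85·25.354 = 21.551
Arc 2: start y=0.000, vy=21.551 → t=4.310, apex=23.222, x_land=39.961, impact vy=-21.551
  bounce: vy ← 0.85·21.551 = 18.318
Arc 3: start y=0.000, vy=18.318 → t=3.664, apex=16.778, x_land=56.484, impact vy=-18.318
  bounce: vy ← 0.85·18.318 = 15.570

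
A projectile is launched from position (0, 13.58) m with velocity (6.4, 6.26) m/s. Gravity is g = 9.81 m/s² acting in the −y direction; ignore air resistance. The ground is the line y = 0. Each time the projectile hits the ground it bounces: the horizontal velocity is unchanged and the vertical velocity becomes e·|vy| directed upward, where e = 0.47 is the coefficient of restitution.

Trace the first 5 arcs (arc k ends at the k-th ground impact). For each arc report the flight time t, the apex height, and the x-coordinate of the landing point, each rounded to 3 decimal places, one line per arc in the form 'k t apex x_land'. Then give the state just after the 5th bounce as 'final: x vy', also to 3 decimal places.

Arc 1: start y=13.580, vy=6.260 → t=2.420, apex=15.577, x_land=15.489, impact vy=-17.482
  bounce: vy ← 0.47·17.482 = 8.217
Arc 2: start y=0.000, vy=8.217 → t=1.675, apex=3.441, x_land=26.210, impact vy=-8.217
  bounce: vy ← 0.47·8.217 = 3.862
Arc 3: start y=0.000, vy=3.862 → t=0.787, apex=0.760, x_land=31.249, impact vy=-3.862
  bounce: vy ← 0.47·3.862 = 1.815
Arc 4: start y=0.000, vy=1.815 → t=0.370, apex=0.168, x_land=33.617, impact vy=-1.815
  bounce: vy ← 0.47·1.815 = 0.853
Arc 5: start y=0.000, vy=0.853 → t=0.174, apex=0.037, x_land=34.731, impact vy=-0.853
  bounce: vy ← 0.47·0.853 = 0.401

1 2.420 15.577 15.489
2 1.675 3.441 26.210
3 0.787 0.760 31.249
4 0.370 0.168 33.617
5 0.174 0.037 34.731
final: 34.731 0.401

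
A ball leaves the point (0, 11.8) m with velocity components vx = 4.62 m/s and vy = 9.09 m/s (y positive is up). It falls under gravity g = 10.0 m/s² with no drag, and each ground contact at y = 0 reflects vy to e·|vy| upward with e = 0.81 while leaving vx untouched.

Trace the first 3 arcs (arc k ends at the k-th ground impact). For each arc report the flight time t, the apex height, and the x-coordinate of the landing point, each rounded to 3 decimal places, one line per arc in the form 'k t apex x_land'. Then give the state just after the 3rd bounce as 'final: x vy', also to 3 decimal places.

1 2.694 15.931 12.446
2 2.892 10.453 25.806
3 2.342 6.858 36.628
final: 36.628 9.486

Arc 1: start y=11.800, vy=9.090 → t=2.694, apex=15.931, x_land=12.446, impact vy=-17.850
  bounce: vy ← 0.81·17.850 = 14.459
Arc 2: start y=0.000, vy=14.459 → t=2.892, apex=10.453, x_land=25.806, impact vy=-14.459
  bounce: vy ← 0.81·14.459 = 11.711
Arc 3: start y=0.000, vy=11.711 → t=2.342, apex=6.858, x_land=36.628, impact vy=-11.711
  bounce: vy ← 0.81·11.711 = 9.486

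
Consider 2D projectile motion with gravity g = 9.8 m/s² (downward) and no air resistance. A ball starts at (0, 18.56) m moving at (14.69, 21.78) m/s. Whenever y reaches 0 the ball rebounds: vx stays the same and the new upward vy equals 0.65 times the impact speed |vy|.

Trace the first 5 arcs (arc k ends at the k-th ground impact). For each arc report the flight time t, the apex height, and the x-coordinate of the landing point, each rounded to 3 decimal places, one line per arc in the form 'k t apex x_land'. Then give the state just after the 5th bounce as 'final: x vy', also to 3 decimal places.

1 5.177 42.762 76.044
2 3.840 18.067 132.460
3 2.496 7.633 169.130
4 1.623 3.225 192.965
5 1.055 1.363 208.459
final: 208.459 3.359

Arc 1: start y=18.560, vy=21.780 → t=5.177, apex=42.762, x_land=76.044, impact vy=-28.951
  bounce: vy ← 0.65·28.951 = 18.818
Arc 2: start y=0.000, vy=18.818 → t=3.840, apex=18.067, x_land=132.460, impact vy=-18.818
  bounce: vy ← 0.65·18.818 = 12.232
Arc 3: start y=0.000, vy=12.232 → t=2.496, apex=7.633, x_land=169.130, impact vy=-12.232
  bounce: vy ← 0.65·12.232 = 7.951
Arc 4: start y=0.000, vy=7.951 → t=1.623, apex=3.225, x_land=192.965, impact vy=-7.951
  bounce: vy ← 0.65·7.951 = 5.168
Arc 5: start y=0.000, vy=5.168 → t=1.055, apex=1.363, x_land=208.459, impact vy=-5.168
  bounce: vy ← 0.65·5.168 = 3.359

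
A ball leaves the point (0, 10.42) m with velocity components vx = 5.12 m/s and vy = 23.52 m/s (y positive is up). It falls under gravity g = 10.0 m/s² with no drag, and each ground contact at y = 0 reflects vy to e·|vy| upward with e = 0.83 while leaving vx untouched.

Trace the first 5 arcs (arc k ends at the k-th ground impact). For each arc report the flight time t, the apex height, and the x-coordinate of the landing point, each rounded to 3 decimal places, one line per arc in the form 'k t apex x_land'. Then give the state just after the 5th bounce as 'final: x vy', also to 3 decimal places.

1 5.112 38.080 26.172
2 4.581 26.233 49.627
3 3.802 18.072 69.095
4 3.156 12.450 85.253
5 2.619 8.577 98.664
final: 98.664 10.871

Arc 1: start y=10.420, vy=23.520 → t=5.112, apex=38.080, x_land=26.172, impact vy=-27.597
  bounce: vy ← 0.83·27.597 = 22.905
Arc 2: start y=0.000, vy=22.905 → t=4.581, apex=26.233, x_land=49.627, impact vy=-22.905
  bounce: vy ← 0.83·22.905 = 19.012
Arc 3: start y=0.000, vy=19.012 → t=3.802, apex=18.072, x_land=69.095, impact vy=-19.012
  bounce: vy ← 0.83·19.012 = 15.780
Arc 4: start y=0.000, vy=15.780 → t=3.156, apex=12.450, x_land=85.253, impact vy=-15.780
  bounce: vy ← 0.83·15.780 = 13.097
Arc 5: start y=0.000, vy=13.097 → t=2.619, apex=8.577, x_land=98.664, impact vy=-13.097
  bounce: vy ← 0.83·13.097 = 10.871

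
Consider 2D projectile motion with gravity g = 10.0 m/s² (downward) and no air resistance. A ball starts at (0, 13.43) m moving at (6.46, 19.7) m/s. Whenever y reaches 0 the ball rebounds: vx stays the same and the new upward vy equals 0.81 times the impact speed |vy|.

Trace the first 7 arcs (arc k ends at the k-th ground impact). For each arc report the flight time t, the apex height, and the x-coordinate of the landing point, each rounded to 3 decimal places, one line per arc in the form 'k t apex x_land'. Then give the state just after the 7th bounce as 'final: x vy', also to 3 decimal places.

1 4.533 32.834 29.281
2 4.151 21.543 56.099
3 3.363 14.134 77.821
4 2.724 9.273 95.417
5 2.206 6.084 109.669
6 1.787 3.992 121.213
7 1.448 2.619 130.564
final: 130.564 5.862

Arc 1: start y=13.430, vy=19.700 → t=4.533, apex=32.834, x_land=29.281, impact vy=-25.626
  bounce: vy ← 0.81·25.626 = 20.757
Arc 2: start y=0.000, vy=20.757 → t=4.151, apex=21.543, x_land=56.099, impact vy=-20.757
  bounce: vy ← 0.81·20.757 = 16.813
Arc 3: start y=0.000, vy=16.813 → t=3.363, apex=14.134, x_land=77.821, impact vy=-16.813
  bounce: vy ← 0.81·16.813 = 13.619
Arc 4: start y=0.000, vy=13.619 → t=2.724, apex=9.273, x_land=95.417, impact vy=-13.619
  bounce: vy ← 0.81·13.619 = 11.031
Arc 5: start y=0.000, vy=11.031 → t=2.206, apex=6.084, x_land=109.669, impact vy=-11.031
  bounce: vy ← 0.81·11.031 = 8.935
Arc 6: start y=0.000, vy=8.935 → t=1.787, apex=3.992, x_land=121.213, impact vy=-8.935
  bounce: vy ← 0.81·8.935 = 7.238
Arc 7: start y=0.000, vy=7.238 → t=1.448, apex=2.619, x_land=130.564, impact vy=-7.238
  bounce: vy ← 0.81·7.238 = 5.862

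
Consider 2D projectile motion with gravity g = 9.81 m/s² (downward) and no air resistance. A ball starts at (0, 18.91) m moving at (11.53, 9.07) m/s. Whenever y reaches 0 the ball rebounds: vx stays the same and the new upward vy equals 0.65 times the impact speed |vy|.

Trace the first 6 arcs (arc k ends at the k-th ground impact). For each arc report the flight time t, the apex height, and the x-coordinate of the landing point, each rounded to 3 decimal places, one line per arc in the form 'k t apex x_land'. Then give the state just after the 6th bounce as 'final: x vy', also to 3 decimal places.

Arc 1: start y=18.910, vy=9.070 → t=3.095, apex=23.103, x_land=35.683, impact vy=-21.290
  bounce: vy ← 0.65·21.290 = 13.839
Arc 2: start y=0.000, vy=13.839 → t=2.821, apex=9.761, x_land=68.214, impact vy=-13.839
  bounce: vy ← 0.65·13.839 = 8.995
Arc 3: start y=0.000, vy=8.995 → t=1.834, apex=4.124, x_land=89.358, impact vy=-8.995
  bounce: vy ← 0.65·8.995 = 5.847
Arc 4: start y=0.000, vy=5.847 → t=1.192, apex=1.742, x_land=103.102, impact vy=-5.847
  bounce: vy ← 0.65·5.847 = 3.800
Arc 5: start y=0.000, vy=3.800 → t=0.775, apex=0.736, x_land=112.036, impact vy=-3.800
  bounce: vy ← 0.65·3.800 = 2.470
Arc 6: start y=0.000, vy=2.470 → t=0.504, apex=0.311, x_land=117.843, impact vy=-2.470
  bounce: vy ← 0.65·2.470 = 1.606

1 3.095 23.103 35.683
2 2.821 9.761 68.214
3 1.834 4.124 89.358
4 1.192 1.742 103.102
5 0.775 0.736 112.036
6 0.504 0.311 117.843
final: 117.843 1.606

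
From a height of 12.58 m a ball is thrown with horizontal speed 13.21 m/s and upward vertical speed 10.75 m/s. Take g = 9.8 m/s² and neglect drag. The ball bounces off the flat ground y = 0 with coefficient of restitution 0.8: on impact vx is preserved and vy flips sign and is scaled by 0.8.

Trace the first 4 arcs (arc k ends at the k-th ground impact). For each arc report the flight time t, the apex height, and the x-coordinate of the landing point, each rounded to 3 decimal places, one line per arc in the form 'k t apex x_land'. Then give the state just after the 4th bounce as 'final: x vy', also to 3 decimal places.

1 3.039 18.476 40.142
2 3.107 11.825 81.184
3 2.486 7.568 114.018
4 1.988 4.843 140.285
final: 140.285 7.795

Arc 1: start y=12.580, vy=10.750 → t=3.039, apex=18.476, x_land=40.142, impact vy=-19.030
  bounce: vy ← 0.8·19.030 = 15.224
Arc 2: start y=0.000, vy=15.224 → t=3.107, apex=11.825, x_land=81.184, impact vy=-15.224
  bounce: vy ← 0.8·15.224 = 12.179
Arc 3: start y=0.000, vy=12.179 → t=2.486, apex=7.568, x_land=114.018, impact vy=-12.179
  bounce: vy ← 0.8·12.179 = 9.743
Arc 4: start y=0.000, vy=9.743 → t=1.988, apex=4.843, x_land=140.285, impact vy=-9.743
  bounce: vy ← 0.8·9.743 = 7.795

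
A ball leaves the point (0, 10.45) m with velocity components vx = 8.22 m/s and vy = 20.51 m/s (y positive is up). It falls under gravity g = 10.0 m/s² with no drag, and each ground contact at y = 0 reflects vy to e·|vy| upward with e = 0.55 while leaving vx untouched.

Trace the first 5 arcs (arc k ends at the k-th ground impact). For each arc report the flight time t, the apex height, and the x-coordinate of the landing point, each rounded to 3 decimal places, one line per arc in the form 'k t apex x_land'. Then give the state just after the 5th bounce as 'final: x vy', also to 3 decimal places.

1 4.560 31.483 37.486
2 2.760 9.524 60.175
3 1.518 2.881 72.654
4 0.835 0.871 79.517
5 0.459 0.264 83.292
final: 83.292 1.263

Arc 1: start y=10.450, vy=20.510 → t=4.560, apex=31.483, x_land=37.486, impact vy=-25.093
  bounce: vy ← 0.55·25.093 = 13.801
Arc 2: start y=0.000, vy=13.801 → t=2.760, apex=9.524, x_land=60.175, impact vy=-13.801
  bounce: vy ← 0.55·13.801 = 7.591
Arc 3: start y=0.000, vy=7.591 → t=1.518, apex=2.881, x_land=72.654, impact vy=-7.591
  bounce: vy ← 0.55·7.591 = 4.175
Arc 4: start y=0.000, vy=4.175 → t=0.835, apex=0.871, x_land=79.517, impact vy=-4.175
  bounce: vy ← 0.55·4.175 = 2.296
Arc 5: start y=0.000, vy=2.296 → t=0.459, apex=0.264, x_land=83.292, impact vy=-2.296
  bounce: vy ← 0.55·2.296 = 1.263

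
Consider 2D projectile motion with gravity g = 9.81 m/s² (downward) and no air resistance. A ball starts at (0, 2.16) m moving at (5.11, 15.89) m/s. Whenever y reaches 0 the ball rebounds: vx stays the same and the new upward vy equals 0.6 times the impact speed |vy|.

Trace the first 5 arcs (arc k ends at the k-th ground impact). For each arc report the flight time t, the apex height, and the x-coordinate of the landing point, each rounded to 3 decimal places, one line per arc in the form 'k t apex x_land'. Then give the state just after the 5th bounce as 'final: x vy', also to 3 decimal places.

Arc 1: start y=2.160, vy=15.890 → t=3.370, apex=15.029, x_land=17.222, impact vy=-17.172
  bounce: vy ← 0.6·17.172 = 10.303
Arc 2: start y=0.000, vy=10.303 → t=2.101, apex=5.410, x_land=27.956, impact vy=-10.303
  bounce: vy ← 0.6·10.303 = 6.182
Arc 3: start y=0.000, vy=6.182 → t=1.260, apex=1.948, x_land=34.396, impact vy=-6.182
  bounce: vy ← 0.6·6.182 = 3.709
Arc 4: start y=0.000, vy=3.709 → t=0.756, apex=0.701, x_land=38.260, impact vy=-3.709
  bounce: vy ← 0.6·3.709 = 2.225
Arc 5: start y=0.000, vy=2.225 → t=0.454, apex=0.252, x_land=40.578, impact vy=-2.225
  bounce: vy ← 0.6·2.225 = 1.335

1 3.370 15.029 17.222
2 2.101 5.410 27.956
3 1.260 1.948 34.396
4 0.756 0.701 38.260
5 0.454 0.252 40.578
final: 40.578 1.335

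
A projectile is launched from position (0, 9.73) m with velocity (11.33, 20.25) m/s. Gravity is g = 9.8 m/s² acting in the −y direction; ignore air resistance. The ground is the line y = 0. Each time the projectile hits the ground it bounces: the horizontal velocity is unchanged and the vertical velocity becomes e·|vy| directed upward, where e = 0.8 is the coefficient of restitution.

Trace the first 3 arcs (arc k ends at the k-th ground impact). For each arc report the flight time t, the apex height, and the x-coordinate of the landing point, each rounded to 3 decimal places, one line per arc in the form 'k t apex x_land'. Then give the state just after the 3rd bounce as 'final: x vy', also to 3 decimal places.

Arc 1: start y=9.730, vy=20.250 → t=4.567, apex=30.652, x_land=51.749, impact vy=-24.511
  bounce: vy ← 0.8·24.511 = 19.608
Arc 2: start y=0.000, vy=19.608 → t=4.002, apex=19.617, x_land=97.088, impact vy=-19.608
  bounce: vy ← 0.8·19.608 = 15.687
Arc 3: start y=0.000, vy=15.687 → t=3.201, apex=12.555, x_land=133.360, impact vy=-15.687
  bounce: vy ← 0.8·15.687 = 12.549

1 4.567 30.652 51.749
2 4.002 19.617 97.088
3 3.201 12.555 133.360
final: 133.360 12.549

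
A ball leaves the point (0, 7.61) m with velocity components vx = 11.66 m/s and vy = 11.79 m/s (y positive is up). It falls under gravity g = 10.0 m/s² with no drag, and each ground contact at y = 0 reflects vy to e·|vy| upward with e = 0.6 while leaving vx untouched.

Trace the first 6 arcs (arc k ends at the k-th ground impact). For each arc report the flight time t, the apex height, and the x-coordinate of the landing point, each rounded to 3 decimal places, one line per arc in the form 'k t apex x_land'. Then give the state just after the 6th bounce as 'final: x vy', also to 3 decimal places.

Arc 1: start y=7.610, vy=11.790 → t=2.885, apex=14.560, x_land=33.645, impact vy=-17.065
  bounce: vy ← 0.6·17.065 = 10.239
Arc 2: start y=0.000, vy=10.239 → t=2.048, apex=5.242, x_land=57.522, impact vy=-10.239
  bounce: vy ← 0.6·10.239 = 6.143
Arc 3: start y=0.000, vy=6.143 → t=1.229, apex=1.887, x_land=71.848, impact vy=-6.143
  bounce: vy ← 0.6·6.143 = 3.686
Arc 4: start y=0.000, vy=3.686 → t=0.737, apex=0.679, x_land=80.443, impact vy=-3.686
  bounce: vy ← 0.6·3.686 = 2.212
Arc 5: start y=0.000, vy=2.212 → t=0.442, apex=0.245, x_land=85.601, impact vy=-2.212
  bounce: vy ← 0.6·2.212 = 1.327
Arc 6: start y=0.000, vy=1.327 → t=0.265, apex=0.088, x_land=88.695, impact vy=-1.327
  bounce: vy ← 0.6·1.327 = 0.796

1 2.885 14.560 33.645
2 2.048 5.242 57.522
3 1.229 1.887 71.848
4 0.737 0.679 80.443
5 0.442 0.245 85.601
6 0.265 0.088 88.695
final: 88.695 0.796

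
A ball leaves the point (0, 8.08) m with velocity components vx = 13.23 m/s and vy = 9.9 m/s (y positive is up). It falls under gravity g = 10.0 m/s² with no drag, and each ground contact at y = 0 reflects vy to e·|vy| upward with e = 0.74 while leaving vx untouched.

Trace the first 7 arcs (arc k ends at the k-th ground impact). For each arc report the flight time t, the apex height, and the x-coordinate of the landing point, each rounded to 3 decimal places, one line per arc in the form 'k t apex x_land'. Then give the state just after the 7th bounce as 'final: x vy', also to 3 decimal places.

Arc 1: start y=8.080, vy=9.900 → t=2.601, apex=12.980, x_land=34.414, impact vy=-16.112
  bounce: vy ← 0.74·16.112 = 11.923
Arc 2: start y=0.000, vy=11.923 → t=2.385, apex=7.108, x_land=65.963, impact vy=-11.923
  bounce: vy ← 0.74·11.923 = 8.823
Arc 3: start y=0.000, vy=8.823 → t=1.765, apex=3.892, x_land=89.309, impact vy=-8.823
  bounce: vy ← 0.74·8.823 = 6.529
Arc 4: start y=0.000, vy=6.529 → t=1.306, apex=2.131, x_land=106.585, impact vy=-6.529
  bounce: vy ← 0.74·6.529 = 4.832
Arc 5: start y=0.000, vy=4.832 → t=0.966, apex=1.167, x_land=119.370, impact vy=-4.832
  bounce: vy ← 0.74·4.832 = 3.575
Arc 6: start y=0.000, vy=3.575 → t=0.715, apex=0.639, x_land=128.830, impact vy=-3.575
  bounce: vy ← 0.74·3.575 = 2.646
Arc 7: start y=0.000, vy=2.646 → t=0.529, apex=0.350, x_land=135.831, impact vy=-2.646
  bounce: vy ← 0.74·2.646 = 1.958

1 2.601 12.980 34.414
2 2.385 7.108 65.963
3 1.765 3.892 89.309
4 1.306 2.131 106.585
5 0.966 1.167 119.370
6 0.715 0.639 128.830
7 0.529 0.350 135.831
final: 135.831 1.958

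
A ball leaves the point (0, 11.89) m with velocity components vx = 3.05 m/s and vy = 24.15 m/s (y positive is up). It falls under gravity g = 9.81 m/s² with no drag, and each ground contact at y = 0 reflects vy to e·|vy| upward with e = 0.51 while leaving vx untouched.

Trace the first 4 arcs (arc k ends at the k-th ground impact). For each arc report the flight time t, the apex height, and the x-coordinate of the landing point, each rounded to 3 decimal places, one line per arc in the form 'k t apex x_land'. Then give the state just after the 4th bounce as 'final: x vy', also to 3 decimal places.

1 5.375 41.616 16.392
2 2.971 10.824 25.454
3 1.515 2.815 30.076
4 0.773 0.732 32.433
final: 32.433 1.933

Arc 1: start y=11.890, vy=24.150 → t=5.375, apex=41.616, x_land=16.392, impact vy=-28.575
  bounce: vy ← 0.51·28.575 = 14.573
Arc 2: start y=0.000, vy=14.573 → t=2.971, apex=10.824, x_land=25.454, impact vy=-14.573
  bounce: vy ← 0.51·14.573 = 7.432
Arc 3: start y=0.000, vy=7.432 → t=1.515, apex=2.815, x_land=30.076, impact vy=-7.432
  bounce: vy ← 0.51·7.432 = 3.790
Arc 4: start y=0.000, vy=3.790 → t=0.773, apex=0.732, x_land=32.433, impact vy=-3.790
  bounce: vy ← 0.51·3.790 = 1.933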